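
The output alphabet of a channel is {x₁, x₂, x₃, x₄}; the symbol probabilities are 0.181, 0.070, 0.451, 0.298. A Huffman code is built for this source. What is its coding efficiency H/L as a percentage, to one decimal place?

Entropy H = −Σ p log₂ p ≈ 1.7535 bits.
Huffman merges: 7/100+181/1000→251/1000; 251/1000+149/500→549/1000; 451/1000+549/1000→1. L = 9/5 ≈ 1.8000.
Efficiency = H/L = 1.7535/1.8000 = 97.4%.

97.4%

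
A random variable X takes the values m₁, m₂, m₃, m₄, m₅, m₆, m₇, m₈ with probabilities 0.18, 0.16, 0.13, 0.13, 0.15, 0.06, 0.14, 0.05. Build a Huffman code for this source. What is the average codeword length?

2.93 bits/symbol

Repeatedly combine the two least-probable nodes; the expected code length is the sum of the merged weights.
merge 1/20 + 3/50 → 11/100
merge 11/100 + 13/100 → 6/25
merge 13/100 + 7/50 → 27/100
merge 3/20 + 4/25 → 31/100
merge 9/50 + 6/25 → 21/50
merge 27/100 + 31/100 → 29/50
merge 21/50 + 29/50 → 1
L = 11/100 + 6/25 + 27/100 + 31/100 + 21/50 + 29/50 + 1 = 293/100 = 2.93 bits/symbol.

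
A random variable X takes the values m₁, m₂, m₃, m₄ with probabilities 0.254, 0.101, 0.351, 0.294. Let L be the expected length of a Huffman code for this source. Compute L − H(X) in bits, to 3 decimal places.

Entropy H = −Σ p log₂ p ≈ 1.8857 bits.
Huffman merges: 101/1000+127/500→71/200; 147/500+351/1000→129/200; 71/200+129/200→1. L = 2 ≈ 2.0000.
L − H = 2.0000 − 1.8857 = 0.114 bits.

0.114 bits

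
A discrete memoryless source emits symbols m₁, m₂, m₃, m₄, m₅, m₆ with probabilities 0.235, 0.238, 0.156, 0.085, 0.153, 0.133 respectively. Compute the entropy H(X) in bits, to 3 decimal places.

H = −Σ pᵢ log₂ pᵢ.
−0.235·log₂(0.235) = 0.4910
−0.238·log₂(0.238) = 0.4929
−0.156·log₂(0.156) = 0.4181
−0.085·log₂(0.085) = 0.3023
−0.153·log₂(0.153) = 0.4144
−0.133·log₂(0.133) = 0.3871
Sum ≈ 2.5058 → 2.506 bits.

2.506 bits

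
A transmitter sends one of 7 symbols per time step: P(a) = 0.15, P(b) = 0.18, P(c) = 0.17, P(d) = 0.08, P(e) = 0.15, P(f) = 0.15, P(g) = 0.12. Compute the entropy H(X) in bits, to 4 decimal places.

H = −Σ pᵢ log₂ pᵢ.
−0.15·log₂(0.15) = 0.4105
−0.18·log₂(0.18) = 0.4453
−0.17·log₂(0.17) = 0.4346
−0.08·log₂(0.08) = 0.2915
−0.15·log₂(0.15) = 0.4105
−0.15·log₂(0.15) = 0.4105
−0.12·log₂(0.12) = 0.3671
Sum ≈ 2.7701 → 2.7701 bits.

2.7701 bits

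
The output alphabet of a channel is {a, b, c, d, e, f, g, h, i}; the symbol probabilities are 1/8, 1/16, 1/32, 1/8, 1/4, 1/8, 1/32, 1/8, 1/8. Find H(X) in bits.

Each probability is a power of 1/2, so log₂(1/p) is an integer.
H = Σ p·log₂(1/p) = 1/8·3 + 1/16·4 + 1/32·5 + 1/8·3 + 1/4·2 + 1/8·3 + 1/32·5 + 1/8·3 + 1/8·3 = 2.9375 bits.

2.9375 bits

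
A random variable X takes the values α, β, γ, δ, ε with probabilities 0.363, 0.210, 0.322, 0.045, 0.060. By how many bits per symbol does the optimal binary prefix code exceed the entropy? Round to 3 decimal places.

Entropy H = −Σ p log₂ p ≈ 1.9748 bits.
Huffman merges: 9/200+3/50→21/200; 21/200+21/100→63/200; 63/200+161/500→637/1000; 363/1000+637/1000→1. L = 2057/1000 ≈ 2.0570.
L − H = 2.0570 − 1.9748 = 0.082 bits.

0.082 bits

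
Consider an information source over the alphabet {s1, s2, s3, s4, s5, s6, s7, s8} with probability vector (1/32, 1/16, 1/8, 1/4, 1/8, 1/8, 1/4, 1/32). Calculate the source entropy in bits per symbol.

Each probability is a power of 1/2, so log₂(1/p) is an integer.
H = Σ p·log₂(1/p) = 1/32·5 + 1/16·4 + 1/8·3 + 1/4·2 + 1/8·3 + 1/8·3 + 1/4·2 + 1/32·5 = 2.6875 bits.

2.6875 bits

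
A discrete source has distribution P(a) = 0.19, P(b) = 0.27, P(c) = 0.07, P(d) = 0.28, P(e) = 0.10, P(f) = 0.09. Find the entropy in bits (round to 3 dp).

2.393 bits

H = −Σ pᵢ log₂ pᵢ.
−0.19·log₂(0.19) = 0.4552
−0.27·log₂(0.27) = 0.5100
−0.07·log₂(0.07) = 0.2686
−0.28·log₂(0.28) = 0.5142
−0.10·log₂(0.10) = 0.3322
−0.09·log₂(0.09) = 0.3127
Sum ≈ 2.3929 → 2.393 bits.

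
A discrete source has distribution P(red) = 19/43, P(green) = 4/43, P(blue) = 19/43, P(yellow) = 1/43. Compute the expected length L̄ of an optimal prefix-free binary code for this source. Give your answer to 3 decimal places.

1.674 bits/symbol

Repeatedly combine the two least-probable nodes; the expected code length is the sum of the merged weights.
merge 1/43 + 4/43 → 5/43
merge 5/43 + 19/43 → 24/43
merge 19/43 + 24/43 → 1
L = 5/43 + 24/43 + 1 = 72/43 ≈ 1.674 bits/symbol.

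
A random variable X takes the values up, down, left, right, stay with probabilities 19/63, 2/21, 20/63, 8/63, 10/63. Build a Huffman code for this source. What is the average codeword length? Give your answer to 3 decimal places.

Repeatedly combine the two least-probable nodes; the expected code length is the sum of the merged weights.
merge 2/21 + 8/63 → 2/9
merge 10/63 + 2/9 → 8/21
merge 19/63 + 20/63 → 13/21
merge 8/21 + 13/21 → 1
L = 2/9 + 8/21 + 13/21 + 1 = 20/9 ≈ 2.222 bits/symbol.

2.222 bits/symbol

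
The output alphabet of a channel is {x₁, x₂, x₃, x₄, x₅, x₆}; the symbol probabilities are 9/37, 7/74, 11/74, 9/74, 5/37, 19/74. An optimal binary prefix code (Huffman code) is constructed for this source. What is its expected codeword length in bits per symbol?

Repeatedly combine the two least-probable nodes; the expected code length is the sum of the merged weights.
merge 7/74 + 9/74 → 8/37
merge 5/37 + 11/74 → 21/74
merge 8/37 + 9/37 → 17/37
merge 19/74 + 21/74 → 20/37
merge 17/37 + 20/37 → 1
L = 8/37 + 21/74 + 17/37 + 20/37 + 1 = 5/2 = 2.5 bits/symbol.

2.5 bits/symbol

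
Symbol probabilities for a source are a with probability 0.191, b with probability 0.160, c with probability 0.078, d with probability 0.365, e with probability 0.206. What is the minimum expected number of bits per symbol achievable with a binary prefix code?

Repeatedly combine the two least-probable nodes; the expected code length is the sum of the merged weights.
merge 39/500 + 4/25 → 119/500
merge 191/1000 + 103/500 → 397/1000
merge 119/500 + 73/200 → 603/1000
merge 397/1000 + 603/1000 → 1
L = 119/500 + 397/1000 + 603/1000 + 1 = 1119/500 = 2.238 bits/symbol.

2.238 bits/symbol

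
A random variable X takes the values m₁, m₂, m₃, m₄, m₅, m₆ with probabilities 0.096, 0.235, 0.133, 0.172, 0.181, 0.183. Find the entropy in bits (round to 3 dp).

H = −Σ pᵢ log₂ pᵢ.
−0.096·log₂(0.096) = 0.3246
−0.235·log₂(0.235) = 0.4910
−0.133·log₂(0.133) = 0.3871
−0.172·log₂(0.172) = 0.4368
−0.181·log₂(0.181) = 0.4463
−0.183·log₂(0.183) = 0.4484
Sum ≈ 2.5341 → 2.534 bits.

2.534 bits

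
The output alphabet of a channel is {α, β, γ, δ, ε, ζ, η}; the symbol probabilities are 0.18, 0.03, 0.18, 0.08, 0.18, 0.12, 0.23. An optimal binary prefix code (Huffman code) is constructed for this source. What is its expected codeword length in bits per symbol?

2.7 bits/symbol

Repeatedly combine the two least-probable nodes; the expected code length is the sum of the merged weights.
merge 3/100 + 2/25 → 11/100
merge 11/100 + 3/25 → 23/100
merge 9/50 + 9/50 → 9/25
merge 9/50 + 23/100 → 41/100
merge 23/100 + 9/25 → 59/100
merge 41/100 + 59/100 → 1
L = 11/100 + 23/100 + 9/25 + 41/100 + 59/100 + 1 = 27/10 = 2.7 bits/symbol.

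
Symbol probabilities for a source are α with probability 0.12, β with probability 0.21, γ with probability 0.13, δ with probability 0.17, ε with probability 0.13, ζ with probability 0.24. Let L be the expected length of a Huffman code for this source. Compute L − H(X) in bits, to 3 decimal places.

0.016 bits

Entropy H = −Σ p log₂ p ≈ 2.5339 bits.
Huffman merges: 3/25+13/100→1/4; 13/100+17/100→3/10; 21/100+6/25→9/20; 1/4+3/10→11/20; 9/20+11/20→1. L = 51/20 ≈ 2.5500.
L − H = 2.5500 − 2.5339 = 0.016 bits.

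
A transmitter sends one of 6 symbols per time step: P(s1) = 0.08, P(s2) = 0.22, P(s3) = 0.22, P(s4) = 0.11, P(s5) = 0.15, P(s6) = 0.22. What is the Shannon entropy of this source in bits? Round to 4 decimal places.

2.4941 bits

H = −Σ pᵢ log₂ pᵢ.
−0.08·log₂(0.08) = 0.2915
−0.22·log₂(0.22) = 0.4806
−0.22·log₂(0.22) = 0.4806
−0.11·log₂(0.11) = 0.3503
−0.15·log₂(0.15) = 0.4105
−0.22·log₂(0.22) = 0.4806
Sum ≈ 2.4941 → 2.4941 bits.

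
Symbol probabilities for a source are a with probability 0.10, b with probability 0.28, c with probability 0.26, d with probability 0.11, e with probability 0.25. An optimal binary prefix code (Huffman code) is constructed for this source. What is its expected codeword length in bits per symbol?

2.21 bits/symbol

Repeatedly combine the two least-probable nodes; the expected code length is the sum of the merged weights.
merge 1/10 + 11/100 → 21/100
merge 21/100 + 1/4 → 23/50
merge 13/50 + 7/25 → 27/50
merge 23/50 + 27/50 → 1
L = 21/100 + 23/50 + 27/50 + 1 = 221/100 = 2.21 bits/symbol.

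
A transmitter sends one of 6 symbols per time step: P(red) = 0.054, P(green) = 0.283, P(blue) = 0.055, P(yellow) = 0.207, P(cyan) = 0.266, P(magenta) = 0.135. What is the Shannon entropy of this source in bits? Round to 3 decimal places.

2.341 bits

H = −Σ pᵢ log₂ pᵢ.
−0.054·log₂(0.054) = 0.2274
−0.283·log₂(0.283) = 0.5154
−0.055·log₂(0.055) = 0.2301
−0.207·log₂(0.207) = 0.4704
−0.266·log₂(0.266) = 0.5082
−0.135·log₂(0.135) = 0.3900
Sum ≈ 2.3415 → 2.341 bits.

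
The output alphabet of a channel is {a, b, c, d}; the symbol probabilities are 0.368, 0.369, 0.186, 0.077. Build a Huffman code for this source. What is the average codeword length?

Repeatedly combine the two least-probable nodes; the expected code length is the sum of the merged weights.
merge 77/1000 + 93/500 → 263/1000
merge 263/1000 + 46/125 → 631/1000
merge 369/1000 + 631/1000 → 1
L = 263/1000 + 631/1000 + 1 = 947/500 = 1.894 bits/symbol.

1.894 bits/symbol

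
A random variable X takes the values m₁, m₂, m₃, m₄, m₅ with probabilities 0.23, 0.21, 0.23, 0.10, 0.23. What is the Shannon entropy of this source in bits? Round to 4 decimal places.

2.2680 bits

H = −Σ pᵢ log₂ pᵢ.
−0.23·log₂(0.23) = 0.4877
−0.21·log₂(0.21) = 0.4728
−0.23·log₂(0.23) = 0.4877
−0.10·log₂(0.10) = 0.3322
−0.23·log₂(0.23) = 0.4877
Sum ≈ 2.2680 → 2.2680 bits.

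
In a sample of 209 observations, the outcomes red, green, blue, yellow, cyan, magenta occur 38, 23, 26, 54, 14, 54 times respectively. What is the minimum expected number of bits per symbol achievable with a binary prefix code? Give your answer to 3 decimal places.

2.478 bits/symbol

Probabilities are the counts divided by 209.
Repeatedly combine the two least-probable nodes; the expected code length is the sum of the merged weights.
merge 14/209 + 23/209 → 37/209
merge 26/209 + 37/209 → 63/209
merge 2/11 + 54/209 → 92/209
merge 54/209 + 63/209 → 117/209
merge 92/209 + 117/209 → 1
L = 37/209 + 63/209 + 92/209 + 117/209 + 1 = 518/209 ≈ 2.478 bits/symbol.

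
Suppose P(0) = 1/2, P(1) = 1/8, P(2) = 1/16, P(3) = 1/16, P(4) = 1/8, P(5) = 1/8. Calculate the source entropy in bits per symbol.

Each probability is a power of 1/2, so log₂(1/p) is an integer.
H = Σ p·log₂(1/p) = 1/2·1 + 1/8·3 + 1/16·4 + 1/16·4 + 1/8·3 + 1/8·3 = 2.125 bits.

2.125 bits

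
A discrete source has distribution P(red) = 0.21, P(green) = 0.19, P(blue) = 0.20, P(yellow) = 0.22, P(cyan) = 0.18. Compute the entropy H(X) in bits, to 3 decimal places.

2.318 bits

H = −Σ pᵢ log₂ pᵢ.
−0.21·log₂(0.21) = 0.4728
−0.19·log₂(0.19) = 0.4552
−0.20·log₂(0.20) = 0.4644
−0.22·log₂(0.22) = 0.4806
−0.18·log₂(0.18) = 0.4453
Sum ≈ 2.3183 → 2.318 bits.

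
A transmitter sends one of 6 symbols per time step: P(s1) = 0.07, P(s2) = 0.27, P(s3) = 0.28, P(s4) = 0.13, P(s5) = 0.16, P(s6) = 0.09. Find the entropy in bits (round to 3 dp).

2.411 bits

H = −Σ pᵢ log₂ pᵢ.
−0.07·log₂(0.07) = 0.2686
−0.27·log₂(0.27) = 0.5100
−0.28·log₂(0.28) = 0.5142
−0.13·log₂(0.13) = 0.3826
−0.16·log₂(0.16) = 0.4230
−0.09·log₂(0.09) = 0.3127
Sum ≈ 2.4111 → 2.411 bits.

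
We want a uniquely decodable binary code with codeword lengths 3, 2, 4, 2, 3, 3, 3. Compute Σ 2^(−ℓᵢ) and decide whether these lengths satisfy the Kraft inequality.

1.0625; no

With common denominator 2^4 = 16: Σ 2^(−ℓᵢ) = 2/16 + 4/16 + 1/16 + 4/16 + 2/16 + 2/16 + 2/16 = 17/16 = 1.0625.
Kraft's inequality requires Σ ≤ 1; here Σ = 1.0625 > 1, so no such prefix code exists.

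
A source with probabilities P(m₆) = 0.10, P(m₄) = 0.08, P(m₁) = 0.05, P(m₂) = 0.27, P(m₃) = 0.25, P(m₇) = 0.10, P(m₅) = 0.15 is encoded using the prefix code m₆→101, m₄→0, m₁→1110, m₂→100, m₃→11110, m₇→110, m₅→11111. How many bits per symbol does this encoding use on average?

3.69 bits/symbol

L̄ = Σ pᵢ·ℓᵢ = 0.10·3 + 0.08·1 + 0.05·4 + 0.27·3 + 0.25·5 + 0.10·3 + 0.15·5 = 3.69 bits/symbol.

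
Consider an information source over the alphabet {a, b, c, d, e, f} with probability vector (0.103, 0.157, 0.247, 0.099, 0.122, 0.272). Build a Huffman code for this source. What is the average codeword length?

Repeatedly combine the two least-probable nodes; the expected code length is the sum of the merged weights.
merge 99/1000 + 103/1000 → 101/500
merge 61/500 + 157/1000 → 279/1000
merge 101/500 + 247/1000 → 449/1000
merge 34/125 + 279/1000 → 551/1000
merge 449/1000 + 551/1000 → 1
L = 101/500 + 279/1000 + 449/1000 + 551/1000 + 1 = 2481/1000 = 2.481 bits/symbol.

2.481 bits/symbol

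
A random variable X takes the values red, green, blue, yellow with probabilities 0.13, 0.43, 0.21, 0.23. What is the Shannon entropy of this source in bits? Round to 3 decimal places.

H = −Σ pᵢ log₂ pᵢ.
−0.13·log₂(0.13) = 0.3826
−0.43·log₂(0.43) = 0.5236
−0.21·log₂(0.21) = 0.4728
−0.23·log₂(0.23) = 0.4877
Sum ≈ 1.8667 → 1.867 bits.

1.867 bits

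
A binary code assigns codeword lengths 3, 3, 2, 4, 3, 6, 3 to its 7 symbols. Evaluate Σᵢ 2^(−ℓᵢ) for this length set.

0.828125

With common denominator 2^6 = 64: Σ 2^(−ℓᵢ) = 8/64 + 8/64 + 16/64 + 4/64 + 8/64 + 1/64 + 8/64 = 53/64 = 0.828125.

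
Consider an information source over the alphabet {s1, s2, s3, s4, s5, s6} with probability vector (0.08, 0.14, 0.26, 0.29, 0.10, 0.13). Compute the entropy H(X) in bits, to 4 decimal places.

2.4266 bits

H = −Σ pᵢ log₂ pᵢ.
−0.08·log₂(0.08) = 0.2915
−0.14·log₂(0.14) = 0.3971
−0.26·log₂(0.26) = 0.5053
−0.29·log₂(0.29) = 0.5179
−0.10·log₂(0.10) = 0.3322
−0.13·log₂(0.13) = 0.3826
Sum ≈ 2.4266 → 2.4266 bits.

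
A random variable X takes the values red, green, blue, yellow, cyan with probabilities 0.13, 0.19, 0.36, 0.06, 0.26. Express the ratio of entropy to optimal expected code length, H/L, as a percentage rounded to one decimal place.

96.7%

Entropy H = −Σ p log₂ p ≈ 2.1173 bits.
Huffman merges: 3/50+13/100→19/100; 19/100+19/100→19/50; 13/50+9/25→31/50; 19/50+31/50→1. L = 219/100 ≈ 2.1900.
Efficiency = H/L = 2.1173/2.1900 = 96.7%.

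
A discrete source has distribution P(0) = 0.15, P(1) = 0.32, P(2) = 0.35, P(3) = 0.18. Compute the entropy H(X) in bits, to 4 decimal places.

H = −Σ pᵢ log₂ pᵢ.
−0.15·log₂(0.15) = 0.4105
−0.32·log₂(0.32) = 0.5260
−0.35·log₂(0.35) = 0.5301
−0.18·log₂(0.18) = 0.4453
Sum ≈ 1.9120 → 1.9120 bits.

1.9120 bits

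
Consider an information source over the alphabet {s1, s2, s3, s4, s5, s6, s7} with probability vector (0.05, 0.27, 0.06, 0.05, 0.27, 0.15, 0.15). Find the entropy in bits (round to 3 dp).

H = −Σ pᵢ log₂ pᵢ.
−0.05·log₂(0.05) = 0.2161
−0.27·log₂(0.27) = 0.5100
−0.06·log₂(0.06) = 0.2435
−0.05·log₂(0.05) = 0.2161
−0.27·log₂(0.27) = 0.5100
−0.15·log₂(0.15) = 0.4105
−0.15·log₂(0.15) = 0.4105
Sum ≈ 2.5169 → 2.517 bits.

2.517 bits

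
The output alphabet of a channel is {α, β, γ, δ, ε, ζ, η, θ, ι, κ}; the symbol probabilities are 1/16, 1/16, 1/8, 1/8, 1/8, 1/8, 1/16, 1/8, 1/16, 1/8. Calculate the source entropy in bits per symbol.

Each probability is a power of 1/2, so log₂(1/p) is an integer.
H = Σ p·log₂(1/p) = 1/16·4 + 1/16·4 + 1/8·3 + 1/8·3 + 1/8·3 + 1/8·3 + 1/16·4 + 1/8·3 + 1/16·4 + 1/8·3 = 3.25 bits.

3.25 bits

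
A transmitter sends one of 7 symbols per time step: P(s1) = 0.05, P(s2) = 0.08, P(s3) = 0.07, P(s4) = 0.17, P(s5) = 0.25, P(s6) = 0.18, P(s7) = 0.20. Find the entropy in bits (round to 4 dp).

2.6204 bits

H = −Σ pᵢ log₂ pᵢ.
−0.05·log₂(0.05) = 0.2161
−0.08·log₂(0.08) = 0.2915
−0.07·log₂(0.07) = 0.2686
−0.17·log₂(0.17) = 0.4346
−0.25·log₂(0.25) = 0.5000
−0.18·log₂(0.18) = 0.4453
−0.20·log₂(0.20) = 0.4644
Sum ≈ 2.6204 → 2.6204 bits.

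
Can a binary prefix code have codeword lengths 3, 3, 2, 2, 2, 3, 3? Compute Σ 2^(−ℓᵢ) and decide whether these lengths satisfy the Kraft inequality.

1.25; no

With common denominator 2^3 = 8: Σ 2^(−ℓᵢ) = 1/8 + 1/8 + 2/8 + 2/8 + 2/8 + 1/8 + 1/8 = 10/8 = 1.25.
Kraft's inequality requires Σ ≤ 1; here Σ = 1.25 > 1, so no such prefix code exists.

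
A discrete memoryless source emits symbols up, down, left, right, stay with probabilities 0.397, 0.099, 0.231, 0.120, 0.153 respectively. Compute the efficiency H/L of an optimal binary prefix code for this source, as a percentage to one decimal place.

97.0%

Entropy H = −Σ p log₂ p ≈ 2.1292 bits.
Huffman merges: 99/1000+3/25→219/1000; 153/1000+219/1000→93/250; 231/1000+93/250→603/1000; 397/1000+603/1000→1. L = 1097/500 ≈ 2.1940.
Efficiency = H/L = 2.1292/2.1940 = 97.0%.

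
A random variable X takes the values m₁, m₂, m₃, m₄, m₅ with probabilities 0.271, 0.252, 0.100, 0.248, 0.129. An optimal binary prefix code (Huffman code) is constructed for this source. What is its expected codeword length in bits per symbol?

2.229 bits/symbol

Repeatedly combine the two least-probable nodes; the expected code length is the sum of the merged weights.
merge 1/10 + 129/1000 → 229/1000
merge 229/1000 + 31/125 → 477/1000
merge 63/250 + 271/1000 → 523/1000
merge 477/1000 + 523/1000 → 1
L = 229/1000 + 477/1000 + 523/1000 + 1 = 2229/1000 = 2.229 bits/symbol.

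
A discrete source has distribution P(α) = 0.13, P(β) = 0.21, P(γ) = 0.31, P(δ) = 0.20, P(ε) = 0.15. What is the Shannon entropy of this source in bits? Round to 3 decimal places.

2.254 bits

H = −Σ pᵢ log₂ pᵢ.
−0.13·log₂(0.13) = 0.3826
−0.21·log₂(0.21) = 0.4728
−0.31·log₂(0.31) = 0.5238
−0.20·log₂(0.20) = 0.4644
−0.15·log₂(0.15) = 0.4105
Sum ≈ 2.2542 → 2.254 bits.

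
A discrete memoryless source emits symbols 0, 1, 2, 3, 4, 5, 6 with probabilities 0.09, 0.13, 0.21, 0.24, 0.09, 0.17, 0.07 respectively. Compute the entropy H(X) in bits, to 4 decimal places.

2.6781 bits

H = −Σ pᵢ log₂ pᵢ.
−0.09·log₂(0.09) = 0.3127
−0.13·log₂(0.13) = 0.3826
−0.21·log₂(0.21) = 0.4728
−0.24·log₂(0.24) = 0.4941
−0.09·log₂(0.09) = 0.3127
−0.17·log₂(0.17) = 0.4346
−0.07·log₂(0.07) = 0.2686
Sum ≈ 2.6781 → 2.6781 bits.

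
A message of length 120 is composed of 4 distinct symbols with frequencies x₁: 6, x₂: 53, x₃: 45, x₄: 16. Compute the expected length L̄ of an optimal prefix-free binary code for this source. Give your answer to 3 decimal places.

Probabilities are the counts divided by 120.
Repeatedly combine the two least-probable nodes; the expected code length is the sum of the merged weights.
merge 1/20 + 2/15 → 11/60
merge 11/60 + 3/8 → 67/120
merge 53/120 + 67/120 → 1
L = 11/60 + 67/120 + 1 = 209/120 ≈ 1.742 bits/symbol.

1.742 bits/symbol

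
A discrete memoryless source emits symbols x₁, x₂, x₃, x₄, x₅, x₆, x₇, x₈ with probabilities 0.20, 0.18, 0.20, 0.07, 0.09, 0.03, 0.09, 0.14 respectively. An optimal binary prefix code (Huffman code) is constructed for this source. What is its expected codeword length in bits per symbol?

2.88 bits/symbol

Repeatedly combine the two least-probable nodes; the expected code length is the sum of the merged weights.
merge 3/100 + 7/100 → 1/10
merge 9/100 + 9/100 → 9/50
merge 1/10 + 7/50 → 6/25
merge 9/50 + 9/50 → 9/25
merge 1/5 + 1/5 → 2/5
merge 6/25 + 9/25 → 3/5
merge 2/5 + 3/5 → 1
L = 1/10 + 9/50 + 6/25 + 9/25 + 2/5 + 3/5 + 1 = 72/25 = 2.88 bits/symbol.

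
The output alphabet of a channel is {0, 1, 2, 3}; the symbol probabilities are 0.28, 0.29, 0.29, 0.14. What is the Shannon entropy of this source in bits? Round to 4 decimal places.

H = −Σ pᵢ log₂ pᵢ.
−0.28·log₂(0.28) = 0.5142
−0.29·log₂(0.29) = 0.5179
−0.29·log₂(0.29) = 0.5179
−0.14·log₂(0.14) = 0.3971
Sum ≈ 1.9471 → 1.9471 bits.

1.9471 bits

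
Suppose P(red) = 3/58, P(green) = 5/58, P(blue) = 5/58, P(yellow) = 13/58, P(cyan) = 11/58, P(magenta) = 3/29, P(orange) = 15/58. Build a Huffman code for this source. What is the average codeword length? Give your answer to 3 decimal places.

Repeatedly combine the two least-probable nodes; the expected code length is the sum of the merged weights.
merge 3/58 + 5/58 → 4/29
merge 5/58 + 3/29 → 11/58
merge 4/29 + 11/58 → 19/58
merge 11/58 + 13/58 → 12/29
merge 15/58 + 19/58 → 17/29
merge 12/29 + 17/29 → 1
L = 4/29 + 11/58 + 19/58 + 12/29 + 17/29 + 1 = 77/29 ≈ 2.655 bits/symbol.

2.655 bits/symbol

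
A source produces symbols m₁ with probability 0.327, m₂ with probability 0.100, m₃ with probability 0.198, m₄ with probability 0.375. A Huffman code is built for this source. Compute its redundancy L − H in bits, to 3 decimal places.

0.070 bits

Entropy H = −Σ p log₂ p ≈ 1.8528 bits.
Huffman merges: 1/10+99/500→149/500; 149/500+327/1000→5/8; 3/8+5/8→1. L = 1923/1000 ≈ 1.9230.
L − H = 1.9230 − 1.8528 = 0.070 bits.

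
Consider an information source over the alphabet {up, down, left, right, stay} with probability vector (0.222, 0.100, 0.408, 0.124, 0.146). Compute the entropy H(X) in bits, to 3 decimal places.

2.121 bits

H = −Σ pᵢ log₂ pᵢ.
−0.222·log₂(0.222) = 0.4820
−0.100·log₂(0.100) = 0.3322
−0.408·log₂(0.408) = 0.5277
−0.124·log₂(0.124) = 0.3734
−0.146·log₂(0.146) = 0.4053
Sum ≈ 2.1207 → 2.121 bits.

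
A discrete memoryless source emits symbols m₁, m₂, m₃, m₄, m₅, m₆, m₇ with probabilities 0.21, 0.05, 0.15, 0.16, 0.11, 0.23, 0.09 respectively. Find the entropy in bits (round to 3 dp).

2.673 bits

H = −Σ pᵢ log₂ pᵢ.
−0.21·log₂(0.21) = 0.4728
−0.05·log₂(0.05) = 0.2161
−0.15·log₂(0.15) = 0.4105
−0.16·log₂(0.16) = 0.4230
−0.11·log₂(0.11) = 0.3503
−0.23·log₂(0.23) = 0.4877
−0.09·log₂(0.09) = 0.3127
Sum ≈ 2.6731 → 2.673 bits.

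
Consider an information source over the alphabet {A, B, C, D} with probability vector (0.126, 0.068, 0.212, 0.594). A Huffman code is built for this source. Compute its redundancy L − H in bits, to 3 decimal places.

0.039 bits

Entropy H = −Σ p log₂ p ≈ 1.5611 bits.
Huffman merges: 17/250+63/500→97/500; 97/500+53/250→203/500; 203/500+297/500→1. L = 8/5 ≈ 1.6000.
L − H = 1.6000 − 1.5611 = 0.039 bits.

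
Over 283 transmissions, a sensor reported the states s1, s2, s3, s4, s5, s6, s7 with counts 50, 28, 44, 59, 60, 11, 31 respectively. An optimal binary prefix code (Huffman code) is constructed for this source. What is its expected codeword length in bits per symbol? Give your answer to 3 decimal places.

2.717 bits/symbol

Probabilities are the counts divided by 283.
Repeatedly combine the two least-probable nodes; the expected code length is the sum of the merged weights.
merge 11/283 + 28/283 → 39/283
merge 31/283 + 39/283 → 70/283
merge 44/283 + 50/283 → 94/283
merge 59/283 + 60/283 → 119/283
merge 70/283 + 94/283 → 164/283
merge 119/283 + 164/283 → 1
L = 39/283 + 70/283 + 94/283 + 119/283 + 164/283 + 1 = 769/283 ≈ 2.717 bits/symbol.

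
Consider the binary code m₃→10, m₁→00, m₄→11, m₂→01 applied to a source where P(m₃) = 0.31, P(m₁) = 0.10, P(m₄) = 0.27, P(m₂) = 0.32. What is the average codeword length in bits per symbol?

L̄ = Σ pᵢ·ℓᵢ = 0.31·2 + 0.10·2 + 0.27·2 + 0.32·2 = 2 bits/symbol.

2 bits/symbol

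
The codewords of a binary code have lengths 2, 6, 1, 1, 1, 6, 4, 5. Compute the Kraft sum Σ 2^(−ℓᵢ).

With common denominator 2^6 = 64: Σ 2^(−ℓᵢ) = 16/64 + 1/64 + 32/64 + 32/64 + 32/64 + 1/64 + 4/64 + 2/64 = 120/64 = 1.875.

1.875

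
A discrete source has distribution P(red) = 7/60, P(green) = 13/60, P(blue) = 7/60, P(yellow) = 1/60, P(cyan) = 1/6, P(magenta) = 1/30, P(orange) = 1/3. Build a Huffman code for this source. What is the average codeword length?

2.5 bits/symbol

Repeatedly combine the two least-probable nodes; the expected code length is the sum of the merged weights.
merge 1/60 + 1/30 → 1/20
merge 1/20 + 7/60 → 1/6
merge 7/60 + 1/6 → 17/60
merge 1/6 + 13/60 → 23/60
merge 17/60 + 1/3 → 37/60
merge 23/60 + 37/60 → 1
L = 1/20 + 1/6 + 17/60 + 23/60 + 37/60 + 1 = 5/2 = 2.5 bits/symbol.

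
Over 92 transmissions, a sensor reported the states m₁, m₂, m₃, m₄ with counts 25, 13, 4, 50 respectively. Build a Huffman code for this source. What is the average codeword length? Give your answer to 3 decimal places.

Probabilities are the counts divided by 92.
Repeatedly combine the two least-probable nodes; the expected code length is the sum of the merged weights.
merge 1/23 + 13/92 → 17/92
merge 17/92 + 25/92 → 21/46
merge 21/46 + 25/46 → 1
L = 17/92 + 21/46 + 1 = 151/92 ≈ 1.641 bits/symbol.

1.641 bits/symbol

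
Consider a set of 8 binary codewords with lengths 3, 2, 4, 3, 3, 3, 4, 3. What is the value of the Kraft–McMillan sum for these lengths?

1

With common denominator 2^4 = 16: Σ 2^(−ℓᵢ) = 2/16 + 4/16 + 1/16 + 2/16 + 2/16 + 2/16 + 1/16 + 2/16 = 16/16 = 1.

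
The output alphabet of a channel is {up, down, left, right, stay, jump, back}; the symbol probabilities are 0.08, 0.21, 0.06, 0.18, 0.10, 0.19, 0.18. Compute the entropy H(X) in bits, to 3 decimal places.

H = −Σ pᵢ log₂ pᵢ.
−0.08·log₂(0.08) = 0.2915
−0.21·log₂(0.21) = 0.4728
−0.06·log₂(0.06) = 0.2435
−0.18·log₂(0.18) = 0.4453
−0.10·log₂(0.10) = 0.3322
−0.19·log₂(0.19) = 0.4552
−0.18·log₂(0.18) = 0.4453
Sum ≈ 2.6859 → 2.686 bits.

2.686 bits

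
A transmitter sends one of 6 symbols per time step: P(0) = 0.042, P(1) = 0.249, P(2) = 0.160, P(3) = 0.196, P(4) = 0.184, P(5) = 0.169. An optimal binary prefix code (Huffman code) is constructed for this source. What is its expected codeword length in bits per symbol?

Repeatedly combine the two least-probable nodes; the expected code length is the sum of the merged weights.
merge 21/500 + 4/25 → 101/500
merge 169/1000 + 23/125 → 353/1000
merge 49/250 + 101/500 → 199/500
merge 249/1000 + 353/1000 → 301/500
merge 199/500 + 301/500 → 1
L = 101/500 + 353/1000 + 199/500 + 301/500 + 1 = 511/200 = 2.555 bits/symbol.

2.555 bits/symbol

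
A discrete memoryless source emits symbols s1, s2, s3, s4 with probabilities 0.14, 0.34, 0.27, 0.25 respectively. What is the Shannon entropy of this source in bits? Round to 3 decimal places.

H = −Σ pᵢ log₂ pᵢ.
−0.14·log₂(0.14) = 0.3971
−0.34·log₂(0.34) = 0.5292
−0.27·log₂(0.27) = 0.5100
−0.25·log₂(0.25) = 0.5000
Sum ≈ 1.9363 → 1.936 bits.

1.936 bits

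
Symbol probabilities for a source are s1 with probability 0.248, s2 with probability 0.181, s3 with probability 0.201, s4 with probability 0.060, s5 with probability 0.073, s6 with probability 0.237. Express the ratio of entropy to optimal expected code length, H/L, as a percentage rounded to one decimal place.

Entropy H = −Σ p log₂ p ≈ 2.4219 bits.
Huffman merges: 3/50+73/1000→133/1000; 133/1000+181/1000→157/500; 201/1000+237/1000→219/500; 31/125+157/500→281/500; 219/500+281/500→1. L = 2447/1000 ≈ 2.4470.
Efficiency = H/L = 2.4219/2.4470 = 99.0%.

99.0%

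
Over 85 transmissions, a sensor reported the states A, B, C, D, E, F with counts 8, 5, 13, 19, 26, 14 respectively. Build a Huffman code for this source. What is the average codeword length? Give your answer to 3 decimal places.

Probabilities are the counts divided by 85.
Repeatedly combine the two least-probable nodes; the expected code length is the sum of the merged weights.
merge 1/17 + 8/85 → 13/85
merge 13/85 + 13/85 → 26/85
merge 14/85 + 19/85 → 33/85
merge 26/85 + 26/85 → 52/85
merge 33/85 + 52/85 → 1
L = 13/85 + 26/85 + 33/85 + 52/85 + 1 = 209/85 ≈ 2.459 bits/symbol.

2.459 bits/symbol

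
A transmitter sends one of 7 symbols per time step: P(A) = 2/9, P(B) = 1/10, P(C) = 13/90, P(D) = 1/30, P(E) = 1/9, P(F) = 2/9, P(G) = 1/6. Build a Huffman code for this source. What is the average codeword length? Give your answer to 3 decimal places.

Repeatedly combine the two least-probable nodes; the expected code length is the sum of the merged weights.
merge 1/30 + 1/10 → 2/15
merge 1/9 + 2/15 → 11/45
merge 13/90 + 1/6 → 14/45
merge 2/9 + 2/9 → 4/9
merge 11/45 + 14/45 → 5/9
merge 4/9 + 5/9 → 1
L = 2/15 + 11/45 + 14/45 + 4/9 + 5/9 + 1 = 121/45 ≈ 2.689 bits/symbol.

2.689 bits/symbol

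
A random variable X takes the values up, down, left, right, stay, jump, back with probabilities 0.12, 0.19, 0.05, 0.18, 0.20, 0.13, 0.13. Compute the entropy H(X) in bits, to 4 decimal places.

H = −Σ pᵢ log₂ pᵢ.
−0.12·log₂(0.12) = 0.3671
−0.19·log₂(0.19) = 0.4552
−0.05·log₂(0.05) = 0.2161
−0.18·log₂(0.18) = 0.4453
−0.20·log₂(0.20) = 0.4644
−0.13·log₂(0.13) = 0.3826
−0.13·log₂(0.13) = 0.3826
Sum ≈ 2.7134 → 2.7134 bits.

2.7134 bits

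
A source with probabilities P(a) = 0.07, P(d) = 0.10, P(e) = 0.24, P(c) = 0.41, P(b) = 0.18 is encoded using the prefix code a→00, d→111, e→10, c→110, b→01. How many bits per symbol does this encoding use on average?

2.51 bits/symbol

L̄ = Σ pᵢ·ℓᵢ = 0.07·2 + 0.10·3 + 0.24·2 + 0.41·3 + 0.18·2 = 2.51 bits/symbol.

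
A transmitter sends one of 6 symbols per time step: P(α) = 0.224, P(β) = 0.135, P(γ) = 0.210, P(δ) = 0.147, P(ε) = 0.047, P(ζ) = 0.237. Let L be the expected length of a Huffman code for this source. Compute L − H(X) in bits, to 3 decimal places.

Entropy H = −Σ p log₂ p ≈ 2.4525 bits.
Huffman merges: 47/1000+27/200→91/500; 147/1000+91/500→329/1000; 21/100+28/125→217/500; 237/1000+329/1000→283/500; 217/500+283/500→1. L = 2511/1000 ≈ 2.5110.
L − H = 2.5110 − 2.4525 = 0.058 bits.

0.058 bits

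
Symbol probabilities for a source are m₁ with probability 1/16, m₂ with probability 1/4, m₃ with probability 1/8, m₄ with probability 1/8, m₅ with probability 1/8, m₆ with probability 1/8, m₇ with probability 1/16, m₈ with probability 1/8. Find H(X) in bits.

Each probability is a power of 1/2, so log₂(1/p) is an integer.
H = Σ p·log₂(1/p) = 1/16·4 + 1/4·2 + 1/8·3 + 1/8·3 + 1/8·3 + 1/8·3 + 1/16·4 + 1/8·3 = 2.875 bits.

2.875 bits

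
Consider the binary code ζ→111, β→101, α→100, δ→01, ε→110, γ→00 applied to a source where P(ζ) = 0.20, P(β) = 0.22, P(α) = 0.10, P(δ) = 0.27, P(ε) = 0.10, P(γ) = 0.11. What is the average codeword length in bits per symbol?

2.62 bits/symbol

L̄ = Σ pᵢ·ℓᵢ = 0.20·3 + 0.22·3 + 0.10·3 + 0.27·2 + 0.10·3 + 0.11·2 = 2.62 bits/symbol.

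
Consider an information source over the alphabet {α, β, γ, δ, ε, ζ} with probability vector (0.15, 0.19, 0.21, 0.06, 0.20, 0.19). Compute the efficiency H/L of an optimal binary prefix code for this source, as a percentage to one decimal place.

Entropy H = −Σ p log₂ p ≈ 2.5017 bits.
Huffman merges: 3/50+3/20→21/100; 19/100+19/100→19/50; 1/5+21/100→41/100; 21/100+19/50→59/100; 41/100+59/100→1. L = 259/100 ≈ 2.5900.
Efficiency = H/L = 2.5017/2.5900 = 96.6%.

96.6%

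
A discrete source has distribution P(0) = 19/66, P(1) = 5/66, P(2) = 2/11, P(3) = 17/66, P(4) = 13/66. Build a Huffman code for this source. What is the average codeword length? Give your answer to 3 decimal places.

2.258 bits/symbol

Repeatedly combine the two least-probable nodes; the expected code length is the sum of the merged weights.
merge 5/66 + 2/11 → 17/66
merge 13/66 + 17/66 → 5/11
merge 17/66 + 19/66 → 6/11
merge 5/11 + 6/11 → 1
L = 17/66 + 5/11 + 6/11 + 1 = 149/66 ≈ 2.258 bits/symbol.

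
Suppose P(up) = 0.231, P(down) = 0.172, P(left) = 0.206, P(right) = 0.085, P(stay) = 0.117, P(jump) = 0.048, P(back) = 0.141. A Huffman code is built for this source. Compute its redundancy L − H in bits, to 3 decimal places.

0.028 bits

Entropy H = −Σ p log₂ p ≈ 2.6679 bits.
Huffman merges: 6/125+17/200→133/1000; 117/1000+133/1000→1/4; 141/1000+43/250→313/1000; 103/500+231/1000→437/1000; 1/4+313/1000→563/1000; 437/1000+563/1000→1. L = 337/125 ≈ 2.6960.
L − H = 2.6960 − 2.6679 = 0.028 bits.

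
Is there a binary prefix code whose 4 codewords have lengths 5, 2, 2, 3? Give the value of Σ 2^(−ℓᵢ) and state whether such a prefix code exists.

With common denominator 2^5 = 32: Σ 2^(−ℓᵢ) = 1/32 + 8/32 + 8/32 + 4/32 = 21/32 = 0.65625.
Kraft's inequality requires Σ ≤ 1; here Σ = 0.65625 ≤ 1, so such a prefix code exists.

0.65625; yes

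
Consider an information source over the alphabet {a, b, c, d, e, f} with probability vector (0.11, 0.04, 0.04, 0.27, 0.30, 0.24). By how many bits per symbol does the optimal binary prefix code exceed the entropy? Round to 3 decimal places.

Entropy H = −Σ p log₂ p ≈ 2.2470 bits.
Huffman merges: 1/25+1/25→2/25; 2/25+11/100→19/100; 19/100+6/25→43/100; 27/100+3/10→57/100; 43/100+57/100→1. L = 227/100 ≈ 2.2700.
L − H = 2.2700 − 2.2470 = 0.023 bits.

0.023 bits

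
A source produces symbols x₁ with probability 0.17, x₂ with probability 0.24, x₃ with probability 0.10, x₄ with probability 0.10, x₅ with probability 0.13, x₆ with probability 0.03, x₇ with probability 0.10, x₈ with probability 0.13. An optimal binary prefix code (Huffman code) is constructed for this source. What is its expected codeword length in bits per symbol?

Repeatedly combine the two least-probable nodes; the expected code length is the sum of the merged weights.
merge 3/100 + 1/10 → 13/100
merge 1/10 + 1/10 → 1/5
merge 13/100 + 13/100 → 13/50
merge 13/100 + 17/100 → 3/10
merge 1/5 + 6/25 → 11/25
merge 13/50 + 3/10 → 14/25
merge 11/25 + 14/25 → 1
L = 13/100 + 1/5 + 13/50 + 3/10 + 11/25 + 14/25 + 1 = 289/100 = 2.89 bits/symbol.

2.89 bits/symbol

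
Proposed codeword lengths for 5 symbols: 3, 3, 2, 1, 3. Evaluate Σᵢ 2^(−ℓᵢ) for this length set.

With common denominator 2^3 = 8: Σ 2^(−ℓᵢ) = 1/8 + 1/8 + 2/8 + 4/8 + 1/8 = 9/8 = 1.125.

1.125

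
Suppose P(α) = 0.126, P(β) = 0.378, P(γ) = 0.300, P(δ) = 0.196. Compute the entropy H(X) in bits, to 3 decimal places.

H = −Σ pᵢ log₂ pᵢ.
−0.126·log₂(0.126) = 0.3766
−0.378·log₂(0.378) = 0.5305
−0.300·log₂(0.300) = 0.5211
−0.196·log₂(0.196) = 0.4608
Sum ≈ 1.8890 → 1.889 bits.

1.889 bits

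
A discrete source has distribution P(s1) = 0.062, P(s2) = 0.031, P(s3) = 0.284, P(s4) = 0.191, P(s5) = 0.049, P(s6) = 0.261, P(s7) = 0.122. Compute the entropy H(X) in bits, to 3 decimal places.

H = −Σ pᵢ log₂ pᵢ.
−0.062·log₂(0.062) = 0.2487
−0.031·log₂(0.031) = 0.1554
−0.284·log₂(0.284) = 0.5158
−0.191·log₂(0.191) = 0.4562
−0.049·log₂(0.049) = 0.2132
−0.261·log₂(0.261) = 0.5058
−0.122·log₂(0.122) = 0.3703
Sum ≈ 2.4653 → 2.465 bits.

2.465 bits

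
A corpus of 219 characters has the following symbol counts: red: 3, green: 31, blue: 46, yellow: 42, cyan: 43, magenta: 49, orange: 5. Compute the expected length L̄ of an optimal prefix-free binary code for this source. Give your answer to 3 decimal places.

2.584 bits/symbol

Probabilities are the counts divided by 219.
Repeatedly combine the two least-probable nodes; the expected code length is the sum of the merged weights.
merge 1/73 + 5/219 → 8/219
merge 8/219 + 31/219 → 13/73
merge 13/73 + 14/73 → 27/73
merge 43/219 + 46/219 → 89/219
merge 49/219 + 27/73 → 130/219
merge 89/219 + 130/219 → 1
L = 8/219 + 13/73 + 27/73 + 89/219 + 130/219 + 1 = 566/219 ≈ 2.584 bits/symbol.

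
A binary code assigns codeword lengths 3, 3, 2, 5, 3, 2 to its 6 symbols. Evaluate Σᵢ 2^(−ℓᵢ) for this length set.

0.90625

With common denominator 2^5 = 32: Σ 2^(−ℓᵢ) = 4/32 + 4/32 + 8/32 + 1/32 + 4/32 + 8/32 = 29/32 = 0.90625.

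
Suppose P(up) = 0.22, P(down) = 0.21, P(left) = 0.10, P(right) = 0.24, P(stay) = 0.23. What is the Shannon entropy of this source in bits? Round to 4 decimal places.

H = −Σ pᵢ log₂ pᵢ.
−0.22·log₂(0.22) = 0.4806
−0.21·log₂(0.21) = 0.4728
−0.10·log₂(0.10) = 0.3322
−0.24·log₂(0.24) = 0.4941
−0.23·log₂(0.23) = 0.4877
Sum ≈ 2.2674 → 2.2674 bits.

2.2674 bits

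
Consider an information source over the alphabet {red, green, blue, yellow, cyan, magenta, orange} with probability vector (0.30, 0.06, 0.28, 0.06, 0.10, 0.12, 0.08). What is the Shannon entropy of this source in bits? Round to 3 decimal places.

2.513 bits

H = −Σ pᵢ log₂ pᵢ.
−0.30·log₂(0.30) = 0.5211
−0.06·log₂(0.06) = 0.2435
−0.28·log₂(0.28) = 0.5142
−0.06·log₂(0.06) = 0.2435
−0.10·log₂(0.10) = 0.3322
−0.12·log₂(0.12) = 0.3671
−0.08·log₂(0.08) = 0.2915
Sum ≈ 2.5131 → 2.513 bits.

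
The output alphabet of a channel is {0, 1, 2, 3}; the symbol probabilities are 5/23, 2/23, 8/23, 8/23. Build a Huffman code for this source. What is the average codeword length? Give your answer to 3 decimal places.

Repeatedly combine the two least-probable nodes; the expected code length is the sum of the merged weights.
merge 2/23 + 5/23 → 7/23
merge 7/23 + 8/23 → 15/23
merge 8/23 + 15/23 → 1
L = 7/23 + 15/23 + 1 = 45/23 ≈ 1.957 bits/symbol.

1.957 bits/symbol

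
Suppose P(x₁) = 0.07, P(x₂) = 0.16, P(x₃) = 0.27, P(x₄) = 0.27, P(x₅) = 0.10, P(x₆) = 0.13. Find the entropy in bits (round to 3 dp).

H = −Σ pᵢ log₂ pᵢ.
−0.07·log₂(0.07) = 0.2686
−0.16·log₂(0.16) = 0.4230
−0.27·log₂(0.27) = 0.5100
−0.27·log₂(0.27) = 0.5100
−0.10·log₂(0.10) = 0.3322
−0.13·log₂(0.13) = 0.3826
Sum ≈ 2.4265 → 2.426 bits.

2.426 bits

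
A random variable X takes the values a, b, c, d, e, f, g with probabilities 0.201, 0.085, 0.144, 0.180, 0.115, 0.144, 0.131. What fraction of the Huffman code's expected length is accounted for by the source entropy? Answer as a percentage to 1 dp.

98.6%

Entropy H = −Σ p log₂ p ≈ 2.7610 bits.
Huffman merges: 17/200+23/200→1/5; 131/1000+18/125→11/40; 18/125+9/50→81/250; 1/5+201/1000→401/1000; 11/40+81/250→599/1000; 401/1000+599/1000→1. L = 2799/1000 ≈ 2.7990.
Efficiency = H/L = 2.7610/2.7990 = 98.6%.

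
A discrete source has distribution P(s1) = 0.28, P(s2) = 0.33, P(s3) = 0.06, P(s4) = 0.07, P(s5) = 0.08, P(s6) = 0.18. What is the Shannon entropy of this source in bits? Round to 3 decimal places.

H = −Σ pᵢ log₂ pᵢ.
−0.28·log₂(0.28) = 0.5142
−0.33·log₂(0.33) = 0.5278
−0.06·log₂(0.06) = 0.2435
−0.07·log₂(0.07) = 0.2686
−0.08·log₂(0.08) = 0.2915
−0.18·log₂(0.18) = 0.4453
Sum ≈ 2.2909 → 2.291 bits.

2.291 bits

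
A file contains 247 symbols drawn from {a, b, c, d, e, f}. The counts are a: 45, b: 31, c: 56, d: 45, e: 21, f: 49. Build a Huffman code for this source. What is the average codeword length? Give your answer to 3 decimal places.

Probabilities are the counts divided by 247.
Repeatedly combine the two least-probable nodes; the expected code length is the sum of the merged weights.
merge 21/247 + 31/247 → 4/19
merge 45/247 + 45/247 → 90/247
merge 49/247 + 4/19 → 101/247
merge 56/247 + 90/247 → 146/247
merge 101/247 + 146/247 → 1
L = 4/19 + 90/247 + 101/247 + 146/247 + 1 = 636/247 ≈ 2.575 bits/symbol.

2.575 bits/symbol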